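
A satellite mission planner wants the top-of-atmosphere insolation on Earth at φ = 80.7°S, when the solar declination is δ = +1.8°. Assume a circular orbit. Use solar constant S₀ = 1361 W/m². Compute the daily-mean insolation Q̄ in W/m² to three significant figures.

Q̄ ≈ 50.2 W/m²

cos H₀ = −tan(-80.7°) tan(+1.800°) = 0.1919, H₀ = 1.3777 rad.
Bracket: H₀ sin φ sin δ + cos φ cos δ sin H₀ = 1.3777×-0.98686×0.03141 + 0.16160×0.99951×0.98141 = -0.042705 + 0.158518 = 0.115813.
Q̄ = (S₀/π) × [bracket] = (1361/π) × 0.115813 = 50.17 W/m².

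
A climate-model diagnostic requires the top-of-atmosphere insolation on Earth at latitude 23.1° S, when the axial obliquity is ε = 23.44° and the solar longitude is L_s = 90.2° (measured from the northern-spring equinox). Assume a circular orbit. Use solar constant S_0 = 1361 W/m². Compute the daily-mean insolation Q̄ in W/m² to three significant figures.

Solar declination: sin δ = sin ε · sin L_s = sin 23.44° × sin 90.2° = 0.39779, so δ = +23.440°.
cos h₀ = −tan(-23.1°) tan(+23.440°) = 0.1849, h₀ = 1.3848 rad.
Bracket: h₀ sin ϕ sin δ + cos ϕ cos δ sin h₀ = 1.3848×-0.39234×0.39779 + 0.91982×0.91748×0.98275 = -0.216124 + 0.829359 = 0.613235.
Q̄ = (S_0/π) × [bracket] = (1361/π) × 0.613235 = 265.7 W/m².

Q̄ ≈ 266 W/m²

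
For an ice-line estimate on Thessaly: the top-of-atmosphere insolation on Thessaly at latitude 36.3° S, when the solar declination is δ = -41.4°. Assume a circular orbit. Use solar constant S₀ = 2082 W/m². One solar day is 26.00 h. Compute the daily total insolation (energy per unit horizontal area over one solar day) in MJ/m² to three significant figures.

cos H₀ = −tan(-36.3°) tan(-41.400°) = -0.6476, H₀ = 2.2752 rad.
Bracket: H₀ sin φ sin δ + cos φ cos δ sin H₀ = 2.2752×-0.59201×-0.66131 + 0.80593×0.75011×0.76197 = 0.890746 + 0.460638 = 1.351384.
Q̄ = (S₀/π) × [bracket] = (2082/π) × 1.351384 = 895.59 W/m².
Daily total = Q̄ × 26.00 h × 3600 s/h = 895.59 × 26.00 × 3600 / 10⁶ = 83.83 MJ/m².

83.8 MJ/m²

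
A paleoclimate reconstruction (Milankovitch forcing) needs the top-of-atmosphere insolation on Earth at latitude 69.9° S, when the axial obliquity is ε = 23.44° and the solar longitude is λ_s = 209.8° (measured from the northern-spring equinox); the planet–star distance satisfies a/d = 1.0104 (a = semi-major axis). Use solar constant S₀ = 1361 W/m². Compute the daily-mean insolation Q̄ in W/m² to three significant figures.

Q̄ ≈ 301 W/m²

Solar declination: sin δ = sin ε · sin λ_s = sin 23.44° × sin 209.8° = -0.19769, so δ = -11.402°.
cos H₀ = −tan(-69.9°) tan(-11.402°) = -0.5511, H₀ = 2.1545 rad.
Bracket: H₀ sin φ sin δ + cos φ cos δ sin H₀ = 2.1545×-0.93909×-0.19769 + 0.34366×0.98026×0.83445 = 0.399980 + 0.281106 = 0.681086.
Inverse-square distance factor (a/d)² = 1.0104² = 1.020908.
Q̄ = (S₀/π) × 1.020908 × [bracket] = (1361/π) × 1.020908 × 0.681086 = 301.2 W/m².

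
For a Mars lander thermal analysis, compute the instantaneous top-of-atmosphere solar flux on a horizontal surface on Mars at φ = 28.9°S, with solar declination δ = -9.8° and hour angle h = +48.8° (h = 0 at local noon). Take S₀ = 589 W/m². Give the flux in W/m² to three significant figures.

cos θ_z = sin φ sin δ + cos φ cos δ cos h = 0.082259 + 0.568245 = 0.650504.
Flux = S₀ · cos θ_z = 589 × 0.650504 = 383.1 W/m².

383 W/m²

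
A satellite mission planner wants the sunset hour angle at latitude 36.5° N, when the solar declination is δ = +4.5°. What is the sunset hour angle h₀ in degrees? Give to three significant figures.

cos h₀ = −tan ϕ · tan δ = −tan(+36.5°) × tan(+4.500°) = -0.0582, so h₀ = 1.6291 rad = 93.34°.

h₀ = 93.3°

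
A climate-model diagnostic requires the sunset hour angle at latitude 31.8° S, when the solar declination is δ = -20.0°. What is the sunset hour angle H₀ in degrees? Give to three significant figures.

cos H₀ = −tan φ · tan δ = −tan(-31.8°) × tan(-20.000°) = -0.2257, so H₀ = 1.7984 rad = 103.04°.

H₀ = 103°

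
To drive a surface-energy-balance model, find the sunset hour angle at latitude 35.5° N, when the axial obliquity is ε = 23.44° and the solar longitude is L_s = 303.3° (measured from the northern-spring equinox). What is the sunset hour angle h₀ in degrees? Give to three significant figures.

h₀ = 75.4°

Solar declination: sin δ = sin ε · sin L_s = sin 23.44° × sin 303.3° = -0.33247, so δ = -19.419°.
cos h₀ = −tan ϕ · tan δ = −tan(+35.5°) × tan(-19.419°) = 0.2515, so h₀ = 1.3166 rad = 75.44°.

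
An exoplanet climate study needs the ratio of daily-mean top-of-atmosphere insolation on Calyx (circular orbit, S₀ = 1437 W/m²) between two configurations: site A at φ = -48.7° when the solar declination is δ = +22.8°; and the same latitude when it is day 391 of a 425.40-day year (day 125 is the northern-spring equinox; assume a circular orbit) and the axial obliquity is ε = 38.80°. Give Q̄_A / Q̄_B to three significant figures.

— Configuration A (φ=-48.7°):
cos H₀ = −tan(-48.7°) tan(+22.800°) = 0.4785, H₀ = 1.0719 rad.
Bracket: H₀ sin φ sin δ + cos φ cos δ sin H₀ = 1.0719×-0.75126×0.38752 + 0.66000×0.92186×0.87809 = -0.312060 + 0.534254 = 0.222194.
Q̄ = (S₀/π) × [bracket] = (1437/π) × 0.222194 = 101.63 W/m².
— Configuration B (φ=-48.7°):
Solar longitude: λ_s = 360° × (391 − 125)/425.40 = 225.106°.
sin δ = sin 38.80° × sin 225.106° = -0.44389, so δ = -26.353°.
cos H₀ = −tan(-48.7°) tan(-26.353°) = -0.5639, H₀ = 2.1699 rad.
Bracket: H₀ sin φ sin δ + cos φ cos δ sin H₀ = 2.1699×-0.75126×-0.44389 + 0.66000×0.89608×0.82586 = 0.723611 + 0.488424 = 1.212035.
Q̄ = (S₀/π) × [bracket] = (1437/π) × 1.212035 = 554.40 W/m².
Ratio Q̄_A / Q̄_B = 101.63 / 554.40 = 0.1833.

Q̄_A / Q̄_B ≈ 0.183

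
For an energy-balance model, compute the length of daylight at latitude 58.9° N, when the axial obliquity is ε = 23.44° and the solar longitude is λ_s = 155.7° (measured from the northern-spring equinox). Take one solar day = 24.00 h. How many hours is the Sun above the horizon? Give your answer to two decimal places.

14.13 h

Solar declination: sin δ = sin ε · sin λ_s = sin 23.44° × sin 155.7° = 0.16370, so δ = +9.421°.
cos H₀ = −tan φ · tan δ = −tan(+58.9°) × tan(+9.421°) = -0.2751, so H₀ = 1.8495 rad = 105.97°.
Daylight = 2H₀/(2π) × 24.00 h = (1.8495/π) × 24.00 = 14.13 h.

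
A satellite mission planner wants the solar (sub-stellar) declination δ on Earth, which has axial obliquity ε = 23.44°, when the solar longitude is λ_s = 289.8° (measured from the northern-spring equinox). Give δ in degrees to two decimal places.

δ = -21.98°

sin δ = sin ε · sin λ_s = sin 23.44° × sin 289.8° = -0.374272.
δ = arcsin(-0.374272) = -21.98°.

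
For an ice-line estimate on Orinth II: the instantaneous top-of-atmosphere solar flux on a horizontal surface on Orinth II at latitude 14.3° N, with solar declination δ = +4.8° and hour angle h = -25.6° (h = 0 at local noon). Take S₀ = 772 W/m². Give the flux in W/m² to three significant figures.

cos θ_z = sin φ sin δ + cos φ cos δ cos h = 0.020668 + 0.870825 = 0.891493.
Flux = S₀ · cos θ_z = 772 × 0.891493 = 688.2 W/m².

688 W/m²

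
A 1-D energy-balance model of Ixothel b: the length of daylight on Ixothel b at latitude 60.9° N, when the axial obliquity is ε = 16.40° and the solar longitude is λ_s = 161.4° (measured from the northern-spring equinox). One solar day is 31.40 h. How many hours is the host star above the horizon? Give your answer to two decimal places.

17.33 h

Solar declination: sin δ = sin ε · sin λ_s = sin 16.40° × sin 161.4° = 0.09006, so δ = +5.167°.
cos H₀ = −tan φ · tan δ = −tan(+60.9°) × tan(+5.167°) = -0.1625, so H₀ = 1.7340 rad = 99.35°.
Daylight = 2H₀/(2π) × 31.40 h = (1.7340/π) × 31.40 = 17.33 h.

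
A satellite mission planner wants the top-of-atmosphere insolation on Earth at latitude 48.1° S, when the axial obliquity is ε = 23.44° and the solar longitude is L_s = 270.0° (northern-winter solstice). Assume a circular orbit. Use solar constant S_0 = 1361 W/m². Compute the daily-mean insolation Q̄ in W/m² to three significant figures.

Solar declination: sin δ = sin ε · sin L_s = sin 23.44° × sin 270.0° = -0.39779, so δ = -23.440°.
cos h₀ = −tan(-48.1°) tan(-23.440°) = -0.4832, h₀ = 2.0751 rad.
Bracket: h₀ sin ϕ sin δ + cos ϕ cos δ sin h₀ = 2.0751×-0.74431×-0.39779 + 0.66783×0.91748×0.87550 = 0.614394 + 0.536437 = 1.150831.
Q̄ = (S_0/π) × [bracket] = (1361/π) × 1.150831 = 498.6 W/m².

Q̄ ≈ 499 W/m²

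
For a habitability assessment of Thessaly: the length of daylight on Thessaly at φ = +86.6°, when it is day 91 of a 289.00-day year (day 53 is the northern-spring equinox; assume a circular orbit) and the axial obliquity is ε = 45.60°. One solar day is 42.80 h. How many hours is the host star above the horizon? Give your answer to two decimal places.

Solar longitude: λ_s = 360° × (91 − 53)/289.00 = 47.336°.
sin δ = sin 45.60° × sin 47.336° = 0.52538, so δ = +31.694°.
Sunrise equation: cos H₀ = −tan φ · tan δ = -10.3930 ≤ −1, so the host star never sets (polar day) and H₀ = π.
Daylight = 2H₀/(2π) × 42.80 h = (3.1416/π) × 42.80 = 42.80 h.

42.80 h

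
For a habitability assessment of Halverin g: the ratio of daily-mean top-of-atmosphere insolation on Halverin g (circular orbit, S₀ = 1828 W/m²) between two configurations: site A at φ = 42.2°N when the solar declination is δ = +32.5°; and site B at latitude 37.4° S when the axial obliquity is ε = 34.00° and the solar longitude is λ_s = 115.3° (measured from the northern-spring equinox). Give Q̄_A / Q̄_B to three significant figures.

— Configuration A (φ=+42.2°):
cos H₀ = −tan(+42.2°) tan(+32.500°) = -0.5777, H₀ = 2.1867 rad.
Bracket: H₀ sin φ sin δ + cos φ cos δ sin H₀ = 2.1867×0.67172×0.53730 + 0.74080×0.84339×0.81628 = 0.789213 + 0.509998 = 1.299211.
Q̄ = (S₀/π) × [bracket] = (1828/π) × 1.299211 = 755.97 W/m².
— Configuration B (φ=-37.4°):
Solar declination: sin δ = sin ε · sin λ_s = sin 34.00° × sin 115.3° = 0.50556, so δ = +30.368°.
cos H₀ = −tan(-37.4°) tan(+30.368°) = 0.4480, H₀ = 1.1063 rad.
Bracket: H₀ sin φ sin δ + cos φ cos δ sin H₀ = 1.1063×-0.60738×0.50556 + 0.79441×0.86279×0.89404 = -0.339708 + 0.612783 = 0.273075.
Q̄ = (S₀/π) × [bracket] = (1828/π) × 0.273075 = 158.89 W/m².
Ratio Q̄_A / Q̄_B = 755.97 / 158.89 = 4.758.

Q̄_A / Q̄_B ≈ 4.76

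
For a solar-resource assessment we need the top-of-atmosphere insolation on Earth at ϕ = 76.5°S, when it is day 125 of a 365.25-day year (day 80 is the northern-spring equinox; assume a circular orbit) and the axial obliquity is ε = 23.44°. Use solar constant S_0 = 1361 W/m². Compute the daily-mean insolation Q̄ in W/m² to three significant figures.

Q̄ ≈ 0.00 W/m²

Solar longitude: L_s = 360° × (125 − 80)/365.25 = 44.353°.
sin δ = sin 23.44° × sin 44.353° = 0.27809, so δ = +16.146°.
cos h₀ = −tan(-76.5°) tan(+16.146°) = 1.2059 ≥ 1 ⇒ polar night, h₀ = 0 and Q̄ = 0.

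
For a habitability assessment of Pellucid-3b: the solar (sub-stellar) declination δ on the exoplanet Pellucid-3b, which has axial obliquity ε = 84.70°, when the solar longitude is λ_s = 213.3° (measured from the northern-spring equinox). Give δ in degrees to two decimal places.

sin δ = sin ε · sin λ_s = sin 84.70° × sin 213.3° = -0.546676.
δ = arcsin(-0.546676) = -33.14°.

δ = -33.14°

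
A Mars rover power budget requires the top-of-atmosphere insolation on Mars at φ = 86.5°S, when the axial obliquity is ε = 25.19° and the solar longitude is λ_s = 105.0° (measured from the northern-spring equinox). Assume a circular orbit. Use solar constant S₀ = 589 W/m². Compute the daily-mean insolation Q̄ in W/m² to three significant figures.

Solar declination: sin δ = sin ε · sin λ_s = sin 25.19° × sin 105.0° = 0.41112, so δ = +24.275°.
cos H₀ = −tan(-86.5°) tan(+24.275°) = 7.3737 ≥ 1 ⇒ polar night, H₀ = 0 and Q̄ = 0.

Q̄ ≈ 0.00 W/m²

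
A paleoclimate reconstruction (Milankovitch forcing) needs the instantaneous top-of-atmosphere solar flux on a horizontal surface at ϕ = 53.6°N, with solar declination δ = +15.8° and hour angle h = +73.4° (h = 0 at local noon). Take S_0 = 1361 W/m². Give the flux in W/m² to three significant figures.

520 W/m²

cos θ_z = sin ϕ sin δ + cos ϕ cos δ cos h = 0.219157 + 0.163128 = 0.382285.
Flux = S_0 · cos θ_z = 1361 × 0.382285 = 520.3 W/m².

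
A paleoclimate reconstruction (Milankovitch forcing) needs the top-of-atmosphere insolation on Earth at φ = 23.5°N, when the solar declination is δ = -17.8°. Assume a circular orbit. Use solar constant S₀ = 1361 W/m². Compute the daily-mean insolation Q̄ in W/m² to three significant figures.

Q̄ ≈ 299 W/m²

cos H₀ = −tan(+23.5°) tan(-17.800°) = 0.1396, H₀ = 1.4307 rad.
Bracket: H₀ sin φ sin δ + cos φ cos δ sin H₀ = 1.4307×0.39875×-0.30570 + 0.91706×0.95213×0.99021 = -0.174399 + 0.864612 = 0.690213.
Q̄ = (S₀/π) × [bracket] = (1361/π) × 0.690213 = 299.0 W/m².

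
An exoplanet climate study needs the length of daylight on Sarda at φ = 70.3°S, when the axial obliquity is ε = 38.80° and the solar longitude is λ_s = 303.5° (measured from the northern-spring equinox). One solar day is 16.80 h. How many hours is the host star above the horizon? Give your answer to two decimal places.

Solar declination: sin δ = sin ε · sin λ_s = sin 38.80° × sin 303.5° = -0.52252, so δ = -31.501°.
Sunrise equation: cos H₀ = −tan φ · tan δ = -1.7116 ≤ −1, so the host star never sets (polar day) and H₀ = π.
Daylight = 2H₀/(2π) × 16.80 h = (3.1416/π) × 16.80 = 16.80 h.

16.80 h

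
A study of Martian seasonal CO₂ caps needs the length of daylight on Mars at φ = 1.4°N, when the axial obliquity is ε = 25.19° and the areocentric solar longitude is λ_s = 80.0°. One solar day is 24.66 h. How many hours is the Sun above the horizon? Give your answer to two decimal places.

sin δ = sin 25.19° × sin 80.0° = 0.41916, so δ = +24.781°.
cos H₀ = −tan φ · tan δ = −tan(+1.4°) × tan(+24.781°) = -0.0113, so H₀ = 1.5821 rad = 90.65°.
Daylight = 2H₀/(2π) × 24.66 h = (1.5821/π) × 24.66 = 12.42 h.

12.42 h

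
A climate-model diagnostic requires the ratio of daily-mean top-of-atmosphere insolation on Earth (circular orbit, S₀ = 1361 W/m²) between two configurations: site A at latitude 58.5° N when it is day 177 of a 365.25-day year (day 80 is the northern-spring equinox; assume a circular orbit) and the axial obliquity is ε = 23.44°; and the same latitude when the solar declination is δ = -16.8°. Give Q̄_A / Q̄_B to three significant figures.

— Configuration A (φ=+58.5°):
Solar longitude: λ_s = 360° × (177 − 80)/365.25 = 95.606°.
sin δ = sin 23.44° × sin 95.606° = 0.39589, so δ = +23.321°.
cos H₀ = −tan(+58.5°) tan(+23.321°) = -0.7035, H₀ = 2.3511 rad.
Bracket: H₀ sin φ sin δ + cos φ cos δ sin H₀ = 2.3511×0.85264×0.39589 + 0.52250×0.91830×0.71069 = 0.793618 + 0.340997 = 1.134615.
Q̄ = (S₀/π) × [bracket] = (1361/π) × 1.134615 = 491.54 W/m².
— Configuration B (φ=+58.5°):
cos H₀ = −tan(+58.5°) tan(-16.800°) = 0.4927, H₀ = 1.0556 rad.
Bracket: H₀ sin φ sin δ + cos φ cos δ sin H₀ = 1.0556×0.85264×-0.28903 + 0.52250×0.95732×0.87021 = -0.260141 + 0.435279 = 0.175138.
Q̄ = (S₀/π) × [bracket] = (1361/π) × 0.175138 = 75.873 W/m².
Ratio Q̄_A / Q̄_B = 491.54 / 75.873 = 6.478.

Q̄_A / Q̄_B ≈ 6.48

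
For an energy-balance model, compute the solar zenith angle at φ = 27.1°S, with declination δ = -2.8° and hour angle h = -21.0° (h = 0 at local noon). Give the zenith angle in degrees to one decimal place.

θ_z = 31.5°

cos θ_z = sin φ sin δ + cos φ cos δ cos h = 0.022253 + 0.830093 = 0.852346.
θ_z = arccos(0.852346) = 31.5°.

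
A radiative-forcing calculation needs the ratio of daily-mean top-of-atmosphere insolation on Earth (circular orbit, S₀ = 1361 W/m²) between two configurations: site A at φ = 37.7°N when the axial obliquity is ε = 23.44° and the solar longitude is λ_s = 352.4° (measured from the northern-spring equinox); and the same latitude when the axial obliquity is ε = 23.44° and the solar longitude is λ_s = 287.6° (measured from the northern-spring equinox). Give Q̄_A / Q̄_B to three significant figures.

Q̄_A / Q̄_B ≈ 1.83

— Configuration A (φ=+37.7°):
Solar declination: sin δ = sin ε · sin λ_s = sin 23.44° × sin 352.4° = -0.05261, so δ = -3.016°.
cos H₀ = −tan(+37.7°) tan(-3.016°) = 0.0407, H₀ = 1.5301 rad.
Bracket: H₀ sin φ sin δ + cos φ cos δ sin H₀ = 1.5301×0.61153×-0.05261 + 0.79122×0.99862×0.99917 = -0.049227 + 0.789472 = 0.740245.
Q̄ = (S₀/π) × [bracket] = (1361/π) × 0.740245 = 320.69 W/m².
— Configuration B (φ=+37.7°):
Solar declination: sin δ = sin ε · sin λ_s = sin 23.44° × sin 287.6° = -0.37917, so δ = -22.282°.
cos H₀ = −tan(+37.7°) tan(-22.282°) = 0.3167, H₀ = 1.2485 rad.
Bracket: H₀ sin φ sin δ + cos φ cos δ sin H₀ = 1.2485×0.61153×-0.37917 + 0.79122×0.92533×0.94852 = -0.289494 + 0.694449 = 0.404955.
Q̄ = (S₀/π) × [bracket] = (1361/π) × 0.404955 = 175.43 W/m².
Ratio Q̄_A / Q̄_B = 320.69 / 175.43 = 1.828.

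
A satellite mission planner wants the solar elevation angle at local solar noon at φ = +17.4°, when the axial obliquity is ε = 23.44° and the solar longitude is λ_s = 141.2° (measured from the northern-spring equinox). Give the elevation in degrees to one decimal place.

Solar declination: sin δ = sin ε · sin λ_s = sin 23.44° × sin 141.2° = 0.24926, so δ = +14.433°.
At local noon the hour angle is zero, so the zenith angle equals |φ − δ| = |+17.4° − (+14.433°)| = 2.967°.
Elevation = 90° − 2.967° = 87.0°.

87.0°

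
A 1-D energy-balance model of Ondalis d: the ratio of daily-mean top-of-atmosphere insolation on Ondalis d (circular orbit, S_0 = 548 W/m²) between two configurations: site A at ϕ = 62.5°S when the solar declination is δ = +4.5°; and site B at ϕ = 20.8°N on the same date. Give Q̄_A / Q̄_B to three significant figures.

Q̄_A / Q̄_B ≈ 0.365

— Configuration A (ϕ=-62.5°):
cos h₀ = −tan(-62.5°) tan(+4.500°) = 0.1512, h₀ = 1.4190 rad.
Bracket: h₀ sin ϕ sin δ + cos ϕ cos δ sin h₀ = 1.4190×-0.88701×0.07846 + 0.46175×0.99692×0.98851 = -0.098755 + 0.455039 = 0.356284.
Q̄ = (S_0/π) × [bracket] = (548/π) × 0.356284 = 62.148 W/m².
— Configuration B (ϕ=+20.8°):
cos h₀ = −tan(+20.8°) tan(+4.500°) = -0.0299, h₀ = 1.6007 rad.
Bracket: h₀ sin ϕ sin δ + cos ϕ cos δ sin h₀ = 1.6007×0.35511×0.07846 + 0.93483×0.99692×0.99955 = 0.044599 + 0.931531 = 0.976130.
Q̄ = (S_0/π) × [bracket] = (548/π) × 0.976130 = 170.27 W/m².
Ratio Q̄_A / Q̄_B = 62.148 / 170.27 = 0.3650.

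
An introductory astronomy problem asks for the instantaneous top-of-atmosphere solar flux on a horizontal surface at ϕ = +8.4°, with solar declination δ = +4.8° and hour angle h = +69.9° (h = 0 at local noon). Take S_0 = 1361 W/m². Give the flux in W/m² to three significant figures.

478 W/m²

cos θ_z = sin ϕ sin δ + cos ϕ cos δ cos h = 0.012224 + 0.338781 = 0.351005.
Flux = S_0 · cos θ_z = 1361 × 0.351005 = 477.7 W/m².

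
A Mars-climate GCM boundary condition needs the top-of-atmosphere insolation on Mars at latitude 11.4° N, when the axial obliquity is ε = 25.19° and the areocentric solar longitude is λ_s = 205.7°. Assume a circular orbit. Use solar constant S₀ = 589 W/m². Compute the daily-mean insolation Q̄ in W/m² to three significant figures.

sin δ = sin 25.19° × sin 205.7° = -0.18457, so δ = -10.636°.
cos H₀ = −tan(+11.4°) tan(-10.636°) = 0.0379, H₀ = 1.5329 rad.
Bracket: H₀ sin φ sin δ + cos φ cos δ sin H₀ = 1.5329×0.19766×-0.18457 + 0.98027×0.98282×0.99928 = -0.055923 + 0.962735 = 0.906812.
Q̄ = (S₀/π) × [bracket] = (589/π) × 0.906812 = 170.0 W/m².

Q̄ ≈ 170 W/m²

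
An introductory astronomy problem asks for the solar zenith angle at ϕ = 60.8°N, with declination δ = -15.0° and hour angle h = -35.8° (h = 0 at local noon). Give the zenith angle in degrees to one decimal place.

θ_z = 81.0°

cos θ_z = sin ϕ sin δ + cos ϕ cos δ cos h = -0.225929 + 0.382203 = 0.156274.
θ_z = arccos(0.156274) = 81.0°.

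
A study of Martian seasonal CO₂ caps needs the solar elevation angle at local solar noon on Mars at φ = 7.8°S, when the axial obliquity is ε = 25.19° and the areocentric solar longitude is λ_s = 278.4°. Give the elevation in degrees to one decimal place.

sin δ = sin 25.19° × sin 278.4° = -0.42106, so δ = -24.901°.
At local noon the hour angle is zero, so the zenith angle equals |φ − δ| = |-7.8° − (-24.901°)| = 17.101°.
Elevation = 90° − 17.101° = 72.9°.

72.9°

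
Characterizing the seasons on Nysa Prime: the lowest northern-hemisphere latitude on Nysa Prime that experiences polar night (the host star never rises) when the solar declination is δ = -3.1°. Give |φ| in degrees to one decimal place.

Polar night requires cos H₀ = −tan φ tan δ ≥ 1, i.e. tan φ tan δ ≤ −1.
The boundary is |tan φ| · |tan δ| = 1, so |φ| = 90° − |δ| = 90° − 3.1° = 86.9° in the northern hemisphere.

|φ| = 86.9°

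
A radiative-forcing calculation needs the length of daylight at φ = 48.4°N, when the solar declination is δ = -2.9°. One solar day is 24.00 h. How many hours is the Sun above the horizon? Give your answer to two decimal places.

11.56 h

cos H₀ = −tan φ · tan δ = −tan(+48.4°) × tan(-2.900°) = 0.0571, so H₀ = 1.5137 rad = 86.73°.
Daylight = 2H₀/(2π) × 24.00 h = (1.5137/π) × 24.00 = 11.56 h.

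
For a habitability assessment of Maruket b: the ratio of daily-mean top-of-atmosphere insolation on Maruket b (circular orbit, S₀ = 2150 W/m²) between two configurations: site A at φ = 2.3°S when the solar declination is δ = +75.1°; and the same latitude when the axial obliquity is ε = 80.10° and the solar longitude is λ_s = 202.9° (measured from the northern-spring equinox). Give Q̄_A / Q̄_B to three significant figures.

— Configuration A (φ=-2.3°):
cos H₀ = −tan(-2.3°) tan(+75.100°) = 0.1509, H₀ = 1.4193 rad.
Bracket: H₀ sin φ sin δ + cos φ cos δ sin H₀ = 1.4193×-0.04013×0.96638 + 0.99919×0.25713×0.98854 = -0.055042 + 0.253977 = 0.198935.
Q̄ = (S₀/π) × [bracket] = (2150/π) × 0.198935 = 136.14 W/m².
— Configuration B (φ=-2.3°):
Solar declination: sin δ = sin ε · sin λ_s = sin 80.10° × sin 202.9° = -0.38333, so δ = -22.540°.
cos H₀ = −tan(-2.3°) tan(-22.540°) = -0.0167, H₀ = 1.5875 rad.
Bracket: H₀ sin φ sin δ + cos φ cos δ sin H₀ = 1.5875×-0.04013×-0.38333 + 0.99919×0.92361×0.99986 = 0.024421 + 0.922733 = 0.947154.
Q̄ = (S₀/π) × [bracket] = (2150/π) × 0.947154 = 648.20 W/m².
Ratio Q̄_A / Q̄_B = 136.14 / 648.20 = 0.2100.

Q̄_A / Q̄_B ≈ 0.210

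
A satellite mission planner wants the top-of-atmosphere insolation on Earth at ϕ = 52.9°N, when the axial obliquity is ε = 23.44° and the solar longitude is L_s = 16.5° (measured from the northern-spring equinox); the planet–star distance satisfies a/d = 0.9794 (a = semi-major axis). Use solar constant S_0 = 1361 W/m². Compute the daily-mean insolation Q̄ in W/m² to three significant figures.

Solar declination: sin δ = sin ε · sin L_s = sin 23.44° × sin 16.5° = 0.11298, so δ = +6.487°.
cos h₀ = −tan(+52.9°) tan(+6.487°) = -0.1503, h₀ = 1.7217 rad.
Bracket: h₀ sin ϕ sin δ + cos ϕ cos δ sin h₀ = 1.7217×0.79758×0.11298 + 0.60321×0.99360×0.98863 = 0.155143 + 0.592535 = 0.747678.
Inverse-square distance factor (a/d)² = 0.9794² = 0.959224.
Q̄ = (S_0/π) × 0.959224 × [bracket] = (1361/π) × 0.959224 × 0.747678 = 310.7 W/m².

Q̄ ≈ 311 W/m²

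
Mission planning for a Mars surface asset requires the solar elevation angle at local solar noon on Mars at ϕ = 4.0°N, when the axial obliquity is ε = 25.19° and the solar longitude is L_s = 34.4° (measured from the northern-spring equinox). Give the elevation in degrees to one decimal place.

Solar declination: sin δ = sin ε · sin L_s = sin 25.19° × sin 34.4° = 0.24046, so δ = +13.914°.
At local noon the hour angle is zero, so the zenith angle equals |ϕ − δ| = |+4.0° − (+13.914°)| = 9.914°.
Elevation = 90° − 9.914° = 80.1°.

80.1°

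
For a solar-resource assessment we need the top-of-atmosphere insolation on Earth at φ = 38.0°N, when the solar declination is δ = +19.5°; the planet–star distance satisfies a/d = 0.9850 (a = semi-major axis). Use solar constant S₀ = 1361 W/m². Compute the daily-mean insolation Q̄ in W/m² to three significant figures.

cos H₀ = −tan(+38.0°) tan(+19.500°) = -0.2767, H₀ = 1.8511 rad.
Bracket: H₀ sin φ sin δ + cos φ cos δ sin H₀ = 1.8511×0.61566×0.33381 + 0.78801×0.94264×0.96097 = 0.380426 + 0.713818 = 1.094244.
Inverse-square distance factor (a/d)² = 0.9850² = 0.970225.
Q̄ = (S₀/π) × 0.970225 × [bracket] = (1361/π) × 0.970225 × 1.094244 = 459.9 W/m².

Q̄ ≈ 460 W/m²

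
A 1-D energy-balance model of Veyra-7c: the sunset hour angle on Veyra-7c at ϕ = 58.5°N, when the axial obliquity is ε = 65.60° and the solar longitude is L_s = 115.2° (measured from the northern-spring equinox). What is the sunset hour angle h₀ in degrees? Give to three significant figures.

Solar declination: sin δ = sin ε · sin L_s = sin 65.60° × sin 115.2° = 0.82401, so δ = +55.488°.
Sunrise equation: cos h₀ = −tan ϕ · tan δ = -2.3733 ≤ −1, so the host star never sets (polar day) and h₀ = π.

h₀ = 180°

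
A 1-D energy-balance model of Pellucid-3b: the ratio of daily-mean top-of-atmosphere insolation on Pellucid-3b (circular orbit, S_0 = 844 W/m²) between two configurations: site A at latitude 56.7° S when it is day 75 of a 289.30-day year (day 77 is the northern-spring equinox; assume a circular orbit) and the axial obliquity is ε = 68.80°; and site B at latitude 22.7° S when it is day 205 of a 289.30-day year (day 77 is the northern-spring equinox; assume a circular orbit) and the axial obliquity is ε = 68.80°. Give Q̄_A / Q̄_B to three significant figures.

Q̄_A / Q̄_B ≈ 0.886

— Configuration A (ϕ=-56.7°):
Solar longitude: L_s = 360° × (75 − 77)/289.30 = -2.489°, i.e. -2.489° + 360° = 357.511°.
sin δ = sin 68.80° × sin 357.511° = -0.04048, so δ = -2.320°.
cos h₀ = −tan(-56.7°) tan(-2.320°) = -0.0617, h₀ = 1.6325 rad.
Bracket: h₀ sin ϕ sin δ + cos ϕ cos δ sin h₀ = 1.6325×-0.83581×-0.04048 + 0.54902×0.99918×0.99810 = 0.055233 + 0.547528 = 0.602761.
Q̄ = (S_0/π) × [bracket] = (844/π) × 0.602761 = 161.93 W/m².
— Configuration B (ϕ=-22.7°):
Solar longitude: L_s = 360° × (205 − 77)/289.30 = 159.281°.
sin δ = sin 68.80° × sin 159.281° = 0.32984, so δ = +19.259°.
cos h₀ = −tan(-22.7°) tan(+19.259°) = 0.1462, h₀ = 1.4241 rad.
Bracket: h₀ sin ϕ sin δ + cos ϕ cos δ sin h₀ = 1.4241×-0.38591×0.32984 + 0.92254×0.94404×0.98926 = -0.181272 + 0.861561 = 0.680289.
Q̄ = (S_0/π) × [bracket] = (844/π) × 0.680289 = 182.76 W/m².
Ratio Q̄_A / Q̄_B = 161.93 / 182.76 = 0.8860.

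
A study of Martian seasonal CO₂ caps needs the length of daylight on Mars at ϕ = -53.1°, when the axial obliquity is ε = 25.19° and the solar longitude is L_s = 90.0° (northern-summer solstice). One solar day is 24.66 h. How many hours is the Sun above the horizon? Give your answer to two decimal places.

Solar declination: sin δ = sin ε · sin L_s = sin 25.19° × sin 90.0° = 0.42562, so δ = +25.190°.
cos h₀ = −tan ϕ · tan δ = −tan(-53.1°) × tan(+25.190°) = 0.6264, so h₀ = 0.8938 rad = 51.21°.
Daylight = 2h₀/(2π) × 24.66 h = (0.8938/π) × 24.66 = 7.02 h.

7.02 h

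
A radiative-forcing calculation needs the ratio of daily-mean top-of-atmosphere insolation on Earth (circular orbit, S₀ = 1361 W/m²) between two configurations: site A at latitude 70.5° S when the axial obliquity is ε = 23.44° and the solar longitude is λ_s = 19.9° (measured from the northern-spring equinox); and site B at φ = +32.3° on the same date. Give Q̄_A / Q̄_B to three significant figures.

— Configuration A (φ=-70.5°):
Solar declination: sin δ = sin ε · sin λ_s = sin 23.44° × sin 19.9° = 0.13540, so δ = +7.782°.
cos H₀ = −tan(-70.5°) tan(+7.782°) = 0.3859, H₀ = 1.1746 rad.
Bracket: H₀ sin φ sin δ + cos φ cos δ sin H₀ = 1.1746×-0.94264×0.13540 + 0.33381×0.99079×0.92254 = -0.149918 + 0.305117 = 0.155199.
Q̄ = (S₀/π) × [bracket] = (1361/π) × 0.155199 = 67.235 W/m².
— Configuration B (φ=+32.3°):
cos H₀ = −tan(+32.3°) tan(+7.782°) = -0.0864, H₀ = 1.6573 rad.
Bracket: H₀ sin φ sin δ + cos φ cos δ sin H₀ = 1.6573×0.53435×0.13540 + 0.84526×0.99079×0.99626 = 0.119907 + 0.834343 = 0.954250.
Q̄ = (S₀/π) × [bracket] = (1361/π) × 0.954250 = 413.40 W/m².
Ratio Q̄_A / Q̄_B = 67.235 / 413.40 = 0.1626.

Q̄_A / Q̄_B ≈ 0.163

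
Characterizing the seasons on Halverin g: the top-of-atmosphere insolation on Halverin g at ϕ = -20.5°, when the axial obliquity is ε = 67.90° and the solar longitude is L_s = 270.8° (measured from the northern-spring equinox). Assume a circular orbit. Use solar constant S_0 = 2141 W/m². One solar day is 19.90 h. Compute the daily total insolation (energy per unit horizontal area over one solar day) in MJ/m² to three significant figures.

50.1 MJ/m²

Solar declination: sin δ = sin ε · sin L_s = sin 67.90° × sin 270.8° = -0.92644, so δ = -67.886°.
cos h₀ = −tan(-20.5°) tan(-67.886°) = -0.9201, h₀ = 2.7392 rad.
Bracket: h₀ sin ϕ sin δ + cos ϕ cos δ sin h₀ = 2.7392×-0.35021×-0.92644 + 0.93667×0.37645×0.39161 = 0.888729 + 0.138085 = 1.026814.
Q̄ = (S_0/π) × [bracket] = (2141/π) × 1.026814 = 699.78 W/m².
Daily total = Q̄ × 19.90 h × 3600 s/h = 699.78 × 19.90 × 3600 / 10⁶ = 50.13 MJ/m².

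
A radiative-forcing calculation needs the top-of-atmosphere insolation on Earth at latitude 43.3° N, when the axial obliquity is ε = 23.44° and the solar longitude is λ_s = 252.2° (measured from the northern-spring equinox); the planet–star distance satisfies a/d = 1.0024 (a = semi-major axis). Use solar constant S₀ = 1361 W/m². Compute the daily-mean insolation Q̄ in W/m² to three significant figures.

Q̄ ≈ 138 W/m²

Solar declination: sin δ = sin ε · sin λ_s = sin 23.44° × sin 252.2° = -0.37875, so δ = -22.256°.
cos H₀ = −tan(+43.3°) tan(-22.256°) = 0.3856, H₀ = 1.1749 rad.
Bracket: H₀ sin φ sin δ + cos φ cos δ sin H₀ = 1.1749×0.68582×-0.37875 + 0.72777×0.92550×0.92265 = -0.305185 + 0.621452 = 0.316267.
Inverse-square distance factor (a/d)² = 1.0024² = 1.004806.
Q̄ = (S₀/π) × 1.004806 × [bracket] = (1361/π) × 1.004806 × 0.316267 = 137.7 W/m².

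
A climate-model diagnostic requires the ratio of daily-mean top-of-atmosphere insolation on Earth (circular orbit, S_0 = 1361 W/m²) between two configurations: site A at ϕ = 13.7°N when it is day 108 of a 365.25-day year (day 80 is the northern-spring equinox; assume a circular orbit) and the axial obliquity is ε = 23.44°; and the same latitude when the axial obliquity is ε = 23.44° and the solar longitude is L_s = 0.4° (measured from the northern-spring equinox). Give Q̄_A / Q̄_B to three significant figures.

Q̄_A / Q̄_B ≈ 1.05

— Configuration A (ϕ=+13.7°):
Solar longitude: L_s = 360° × (108 − 80)/365.25 = 27.598°.
sin δ = sin 23.44° × sin 27.598° = 0.18428, so δ = +10.619°.
cos h₀ = −tan(+13.7°) tan(+10.619°) = -0.0457, h₀ = 1.6165 rad.
Bracket: h₀ sin ϕ sin δ + cos ϕ cos δ sin h₀ = 1.6165×0.23684×0.18428 + 0.97155×0.98287×0.99895 = 0.070552 + 0.953905 = 1.024457.
Q̄ = (S_0/π) × [bracket] = (1361/π) × 1.024457 = 443.82 W/m².
— Configuration B (ϕ=+13.7°):
Solar declination: sin δ = sin ε · sin L_s = sin 23.44° × sin 0.4° = 0.00278, so δ = +0.159°.
cos h₀ = −tan(+13.7°) tan(+0.159°) = -0.0007, h₀ = 1.5715 rad.
Bracket: h₀ sin ϕ sin δ + cos ϕ cos δ sin h₀ = 1.5715×0.23684×0.00278 + 0.97155×1.00000×1.00000 = 0.001035 + 0.971550 = 0.972585.
Q̄ = (S_0/π) × [bracket] = (1361/π) × 0.972585 = 421.34 W/m².
Ratio Q̄_A / Q̄_B = 443.82 / 421.34 = 1.053.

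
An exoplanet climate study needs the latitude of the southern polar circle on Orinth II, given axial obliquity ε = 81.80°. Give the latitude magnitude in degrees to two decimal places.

8.20°

The polar circle is the lowest latitude that experiences at least one full rotation of continuous darkness at the northern-summer solstice; it lies at |ϕ| = 90° − ε = 90° − 81.80° = 8.20°.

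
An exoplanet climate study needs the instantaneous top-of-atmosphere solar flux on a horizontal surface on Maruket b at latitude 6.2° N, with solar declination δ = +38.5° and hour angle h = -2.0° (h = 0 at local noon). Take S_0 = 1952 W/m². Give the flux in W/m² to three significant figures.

cos θ_z = sin ϕ sin δ + cos ϕ cos δ cos h = 0.067231 + 0.777557 = 0.844788.
Flux = S_0 · cos θ_z = 1952 × 0.844788 = 1649 W/m².

1.65e+03 W/m²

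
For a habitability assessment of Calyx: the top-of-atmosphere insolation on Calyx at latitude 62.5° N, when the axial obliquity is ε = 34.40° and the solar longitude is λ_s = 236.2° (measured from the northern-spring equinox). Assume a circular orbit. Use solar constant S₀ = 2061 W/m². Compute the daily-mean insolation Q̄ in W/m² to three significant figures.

Solar declination: sin δ = sin ε · sin λ_s = sin 34.40° × sin 236.2° = -0.46948, so δ = -28.000°.
cos H₀ = −tan(+62.5°) tan(-28.000°) = 1.0214 ≥ 1 ⇒ polar night, H₀ = 0 and Q̄ = 0.

Q̄ ≈ 0.00 W/m²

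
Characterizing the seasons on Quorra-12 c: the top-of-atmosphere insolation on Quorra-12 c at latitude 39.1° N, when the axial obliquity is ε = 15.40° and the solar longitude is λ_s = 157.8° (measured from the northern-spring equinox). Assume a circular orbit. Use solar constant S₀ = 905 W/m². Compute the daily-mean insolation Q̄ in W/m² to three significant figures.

Q̄ ≈ 252 W/m²

Solar declination: sin δ = sin ε · sin λ_s = sin 15.40° × sin 157.8° = 0.10034, so δ = +5.759°.
cos H₀ = −tan(+39.1°) tan(+5.759°) = -0.0820, H₀ = 1.6528 rad.
Bracket: H₀ sin φ sin δ + cos φ cos δ sin H₀ = 1.6528×0.63068×0.10034 + 0.77605×0.99495×0.99664 = 0.104593 + 0.769537 = 0.874130.
Q̄ = (S₀/π) × [bracket] = (905/π) × 0.874130 = 251.8 W/m².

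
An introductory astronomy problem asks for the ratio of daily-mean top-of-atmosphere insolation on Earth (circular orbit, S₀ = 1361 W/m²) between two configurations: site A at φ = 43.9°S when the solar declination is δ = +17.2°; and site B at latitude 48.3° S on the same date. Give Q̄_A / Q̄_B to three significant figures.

Q̄_A / Q̄_B ≈ 1.21

— Configuration A (φ=-43.9°):
cos H₀ = −tan(-43.9°) tan(+17.200°) = 0.2979, H₀ = 1.2683 rad.
Bracket: H₀ sin φ sin δ + cos φ cos δ sin H₀ = 1.2683×-0.69340×0.29571 + 0.72055×0.95528×0.95460 = -0.260059 + 0.657077 = 0.397018.
Q̄ = (S₀/π) × [bracket] = (1361/π) × 0.397018 = 172.00 W/m².
— Configuration B (φ=-48.3°):
cos H₀ = −tan(-48.3°) tan(+17.200°) = 0.3474, H₀ = 1.2160 rad.
Bracket: H₀ sin φ sin δ + cos φ cos δ sin H₀ = 1.2160×-0.74664×0.29571 + 0.66523×0.95528×0.93770 = -0.268479 + 0.595890 = 0.327411.
Q̄ = (S₀/π) × [bracket] = (1361/π) × 0.327411 = 141.84 W/m².
Ratio Q̄_A / Q̄_B = 172.00 / 141.84 = 1.213.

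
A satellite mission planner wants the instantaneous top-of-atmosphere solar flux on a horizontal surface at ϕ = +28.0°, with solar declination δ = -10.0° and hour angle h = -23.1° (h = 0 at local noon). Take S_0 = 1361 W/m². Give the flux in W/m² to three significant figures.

cos θ_z = sin ϕ sin δ + cos ϕ cos δ cos h = -0.081523 + 0.799816 = 0.718293.
Flux = S_0 · cos θ_z = 1361 × 0.718293 = 977.6 W/m².

978 W/m²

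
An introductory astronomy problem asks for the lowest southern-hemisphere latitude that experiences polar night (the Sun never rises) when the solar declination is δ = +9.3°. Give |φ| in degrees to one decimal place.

Polar night requires cos H₀ = −tan φ tan δ ≥ 1, i.e. tan φ tan δ ≤ −1.
The boundary is |tan φ| · |tan δ| = 1, so |φ| = 90° − |δ| = 90° − 9.3° = 80.7° in the southern hemisphere.

|φ| = 80.7°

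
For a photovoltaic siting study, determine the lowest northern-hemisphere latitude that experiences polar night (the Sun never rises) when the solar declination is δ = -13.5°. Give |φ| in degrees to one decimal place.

Polar night requires cos H₀ = −tan φ tan δ ≥ 1, i.e. tan φ tan δ ≤ −1.
The boundary is |tan φ| · |tan δ| = 1, so |φ| = 90° − |δ| = 90° − 13.5° = 76.5° in the northern hemisphere.

|φ| = 76.5°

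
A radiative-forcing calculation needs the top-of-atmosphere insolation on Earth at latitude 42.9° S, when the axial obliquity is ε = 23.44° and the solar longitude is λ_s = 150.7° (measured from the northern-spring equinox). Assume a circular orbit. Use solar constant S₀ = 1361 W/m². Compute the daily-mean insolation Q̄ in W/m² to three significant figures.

Solar declination: sin δ = sin ε · sin λ_s = sin 23.44° × sin 150.7° = 0.19467, so δ = +11.225°.
cos H₀ = −tan(-42.9°) tan(+11.225°) = 0.1844, H₀ = 1.3853 rad.
Bracket: H₀ sin φ sin δ + cos φ cos δ sin H₀ = 1.3853×-0.68072×0.19467 + 0.73254×0.98087×0.98285 = -0.183574 + 0.706204 = 0.522630.
Q̄ = (S₀/π) × [bracket] = (1361/π) × 0.522630 = 226.4 W/m².

Q̄ ≈ 226 W/m²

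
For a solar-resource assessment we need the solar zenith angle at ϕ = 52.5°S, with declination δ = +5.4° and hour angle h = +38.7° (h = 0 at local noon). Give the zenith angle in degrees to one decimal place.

cos θ_z = sin ϕ sin δ + cos ϕ cos δ cos h = -0.074661 + 0.472987 = 0.398326.
θ_z = arccos(0.398326) = 66.5°.

θ_z = 66.5°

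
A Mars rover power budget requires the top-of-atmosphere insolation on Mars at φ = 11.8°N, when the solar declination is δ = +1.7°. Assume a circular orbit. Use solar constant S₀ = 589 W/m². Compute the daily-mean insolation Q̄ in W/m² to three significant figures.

Q̄ ≈ 185 W/m²

cos H₀ = −tan(+11.8°) tan(+1.700°) = -0.0062, H₀ = 1.5770 rad.
Bracket: H₀ sin φ sin δ + cos φ cos δ sin H₀ = 1.5770×0.20450×0.02967 + 0.97887×0.99956×0.99998 = 0.009568 + 0.978420 = 0.987988.
Q̄ = (S₀/π) × [bracket] = (589/π) × 0.987988 = 185.2 W/m².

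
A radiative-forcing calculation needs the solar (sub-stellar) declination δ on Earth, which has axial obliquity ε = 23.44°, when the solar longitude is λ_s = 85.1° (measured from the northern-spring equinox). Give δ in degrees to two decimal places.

sin δ = sin ε · sin λ_s = sin 23.44° × sin 85.1° = 0.396335.
δ = arcsin(0.396335) = +23.35°.

δ = +23.35°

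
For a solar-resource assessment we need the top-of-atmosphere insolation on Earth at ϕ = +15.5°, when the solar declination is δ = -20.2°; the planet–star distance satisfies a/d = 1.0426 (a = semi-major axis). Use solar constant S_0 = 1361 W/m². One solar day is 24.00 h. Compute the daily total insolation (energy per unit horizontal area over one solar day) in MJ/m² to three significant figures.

cos h₀ = −tan(+15.5°) tan(-20.200°) = 0.1020, h₀ = 1.4686 rad.
Bracket: h₀ sin ϕ sin δ + cos ϕ cos δ sin h₀ = 1.4686×0.26724×-0.34530 + 0.96363×0.93849×0.99478 = -0.135519 + 0.899636 = 0.764117.
Inverse-square distance factor (a/d)² = 1.0426² = 1.087015.
Q̄ = (S_0/π) × 1.087015 × [bracket] = (1361/π) × 1.087015 × 0.764117 = 359.84 W/m².
Daily total = Q̄ × 24.00 h × 3600 s/h = 359.84 × 24.00 × 3600 / 10⁶ = 31.09 MJ/m².

31.1 MJ/m²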